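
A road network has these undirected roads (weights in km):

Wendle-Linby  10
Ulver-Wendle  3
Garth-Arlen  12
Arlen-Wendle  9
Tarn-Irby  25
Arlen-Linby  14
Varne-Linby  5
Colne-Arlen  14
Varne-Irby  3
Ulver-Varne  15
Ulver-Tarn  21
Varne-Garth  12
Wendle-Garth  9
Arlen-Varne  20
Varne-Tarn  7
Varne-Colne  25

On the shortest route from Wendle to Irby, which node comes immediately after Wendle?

Linby

Candidate routes:
Wendle - Linby - Varne - Irby: 10+5+3 = 18
Wendle - Ulver - Varne - Irby: 3+15+3 = 21
Wendle - Arlen - Linby - Varne - Irby: 9+14+5+3 = 31
Wendle - Garth - Varne - Irby: 9+12+3 = 24
Cheapest is Wendle - Linby - Varne - Irby at 18 km.
So from Wendle the first move is to Linby.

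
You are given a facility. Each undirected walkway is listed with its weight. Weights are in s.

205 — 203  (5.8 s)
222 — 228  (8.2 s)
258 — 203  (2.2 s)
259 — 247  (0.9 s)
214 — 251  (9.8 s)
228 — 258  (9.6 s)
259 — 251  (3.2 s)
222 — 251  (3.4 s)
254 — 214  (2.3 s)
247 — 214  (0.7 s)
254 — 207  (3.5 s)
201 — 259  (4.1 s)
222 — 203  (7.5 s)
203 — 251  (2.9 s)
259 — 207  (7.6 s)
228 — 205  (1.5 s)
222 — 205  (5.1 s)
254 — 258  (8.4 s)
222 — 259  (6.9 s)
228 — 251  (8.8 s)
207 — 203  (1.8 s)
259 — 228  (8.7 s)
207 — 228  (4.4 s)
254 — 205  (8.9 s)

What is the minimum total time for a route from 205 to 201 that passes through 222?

15.8 s

Shortest 205→222: 205 → 222 = 5.1
Shortest 222→201: 222 → 251 → 259 → 201 = 10.7
Total via 222: 5.1 + 10.7 = 15.8 s.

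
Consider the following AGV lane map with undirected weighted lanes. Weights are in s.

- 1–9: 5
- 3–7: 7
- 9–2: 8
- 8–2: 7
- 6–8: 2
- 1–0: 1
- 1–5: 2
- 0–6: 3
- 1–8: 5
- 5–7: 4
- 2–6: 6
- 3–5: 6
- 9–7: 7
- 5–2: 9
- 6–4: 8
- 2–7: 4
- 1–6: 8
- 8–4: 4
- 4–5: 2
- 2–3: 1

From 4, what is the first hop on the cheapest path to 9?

5

Candidate routes:
4 - 5 - 1 - 9: 2+2+5 = 9
4 - 8 - 1 - 9: 4+5+5 = 14
4 - 5 - 7 - 9: 2+4+7 = 13
The minimum is 9 s via 4 - 5 - 1 - 9.
So from 4 the first move is to 5.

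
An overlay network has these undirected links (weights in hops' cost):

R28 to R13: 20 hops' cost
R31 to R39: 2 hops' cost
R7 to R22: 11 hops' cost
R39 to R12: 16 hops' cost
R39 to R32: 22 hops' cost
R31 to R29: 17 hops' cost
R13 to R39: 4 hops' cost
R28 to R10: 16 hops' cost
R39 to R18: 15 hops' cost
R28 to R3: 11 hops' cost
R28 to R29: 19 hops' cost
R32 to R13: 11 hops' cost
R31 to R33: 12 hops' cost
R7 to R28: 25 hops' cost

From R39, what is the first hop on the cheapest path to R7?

Enumerating some paths:
R39–R31–R29–R28–R7: 2+17+19+25 = 63
R39–R32–R13–R28–R7: 22+11+20+25 = 78
R39–R13–R28–R7: 4+20+25 = 49
The minimum is 49 hops' cost via R39–R13–R28–R7.
So from R39 the first move is to R13.

R13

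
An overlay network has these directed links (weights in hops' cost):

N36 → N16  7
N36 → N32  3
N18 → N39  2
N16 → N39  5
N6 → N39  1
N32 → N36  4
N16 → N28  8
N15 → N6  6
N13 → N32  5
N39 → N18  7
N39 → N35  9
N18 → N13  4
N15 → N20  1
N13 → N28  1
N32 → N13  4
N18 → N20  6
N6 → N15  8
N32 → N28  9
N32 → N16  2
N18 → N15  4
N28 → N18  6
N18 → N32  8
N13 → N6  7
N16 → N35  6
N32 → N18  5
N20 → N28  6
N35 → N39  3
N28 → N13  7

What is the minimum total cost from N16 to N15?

16 hops' cost

Compare a few routes:
N16 → N39 → N18 → N15: 5+7+4 = 16
N16 → N28 → N18 → N15: 8+6+4 = 18
The minimum is 16 hops' cost via N16 → N39 → N18 → N15.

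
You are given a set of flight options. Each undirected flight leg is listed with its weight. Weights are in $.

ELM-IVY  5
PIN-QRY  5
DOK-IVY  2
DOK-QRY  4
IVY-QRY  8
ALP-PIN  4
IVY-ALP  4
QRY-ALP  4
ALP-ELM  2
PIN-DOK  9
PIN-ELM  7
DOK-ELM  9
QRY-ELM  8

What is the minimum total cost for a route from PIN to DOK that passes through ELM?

$13

Shortest PIN→ELM: PIN–ALP–ELM = 6
Shortest ELM→DOK: ELM–IVY–DOK = 7
Total via ELM: 6 + 7 = $13.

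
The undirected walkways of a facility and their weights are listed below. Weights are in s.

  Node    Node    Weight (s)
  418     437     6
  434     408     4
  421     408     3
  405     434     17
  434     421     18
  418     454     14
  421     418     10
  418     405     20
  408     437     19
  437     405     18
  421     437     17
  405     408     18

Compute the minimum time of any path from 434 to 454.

31 s

Running Dijkstra from 434:
434: 0
408: 4  (via 434)
421: 7  (via 408)
418: 17  (via 421)
405: 17  (via 434)
437: 23  (via 408)
454: 31  (via 418)
Shortest route: 434 → 408 → 421 → 418 → 454 = 31 s.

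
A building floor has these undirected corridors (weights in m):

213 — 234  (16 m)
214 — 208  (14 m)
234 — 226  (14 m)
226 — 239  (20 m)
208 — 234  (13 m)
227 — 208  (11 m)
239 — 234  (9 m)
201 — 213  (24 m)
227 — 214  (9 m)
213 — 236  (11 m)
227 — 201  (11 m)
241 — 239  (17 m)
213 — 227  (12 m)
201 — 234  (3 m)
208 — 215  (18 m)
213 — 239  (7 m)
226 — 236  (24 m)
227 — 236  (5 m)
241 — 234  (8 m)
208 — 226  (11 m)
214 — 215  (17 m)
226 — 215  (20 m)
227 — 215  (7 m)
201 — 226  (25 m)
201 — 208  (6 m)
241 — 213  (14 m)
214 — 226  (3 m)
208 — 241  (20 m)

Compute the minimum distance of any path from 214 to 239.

23 m

Running Dijkstra from 214:
214: 0
226: 3  (via 214)
227: 9  (via 214)
236: 14  (via 227)
208: 14  (via 214)
215: 16  (via 227)
234: 17  (via 226)
201: 20  (via 227)
213: 21  (via 227)
239: 23  (via 226)
Shortest route: 214–226–239 = 23 m.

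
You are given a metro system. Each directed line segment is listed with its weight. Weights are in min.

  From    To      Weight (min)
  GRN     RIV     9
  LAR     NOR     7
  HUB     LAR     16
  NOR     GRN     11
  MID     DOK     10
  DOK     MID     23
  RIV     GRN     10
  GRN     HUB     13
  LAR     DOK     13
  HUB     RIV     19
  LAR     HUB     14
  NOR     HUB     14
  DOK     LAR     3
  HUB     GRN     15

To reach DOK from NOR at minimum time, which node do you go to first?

Enumerating some paths:
NOR → GRN → HUB → LAR → DOK: 11+13+16+13 = 53
NOR → HUB → LAR → DOK: 14+16+13 = 43
Cheapest is NOR → HUB → LAR → DOK at 43 min.
So from NOR the first move is to HUB.

HUB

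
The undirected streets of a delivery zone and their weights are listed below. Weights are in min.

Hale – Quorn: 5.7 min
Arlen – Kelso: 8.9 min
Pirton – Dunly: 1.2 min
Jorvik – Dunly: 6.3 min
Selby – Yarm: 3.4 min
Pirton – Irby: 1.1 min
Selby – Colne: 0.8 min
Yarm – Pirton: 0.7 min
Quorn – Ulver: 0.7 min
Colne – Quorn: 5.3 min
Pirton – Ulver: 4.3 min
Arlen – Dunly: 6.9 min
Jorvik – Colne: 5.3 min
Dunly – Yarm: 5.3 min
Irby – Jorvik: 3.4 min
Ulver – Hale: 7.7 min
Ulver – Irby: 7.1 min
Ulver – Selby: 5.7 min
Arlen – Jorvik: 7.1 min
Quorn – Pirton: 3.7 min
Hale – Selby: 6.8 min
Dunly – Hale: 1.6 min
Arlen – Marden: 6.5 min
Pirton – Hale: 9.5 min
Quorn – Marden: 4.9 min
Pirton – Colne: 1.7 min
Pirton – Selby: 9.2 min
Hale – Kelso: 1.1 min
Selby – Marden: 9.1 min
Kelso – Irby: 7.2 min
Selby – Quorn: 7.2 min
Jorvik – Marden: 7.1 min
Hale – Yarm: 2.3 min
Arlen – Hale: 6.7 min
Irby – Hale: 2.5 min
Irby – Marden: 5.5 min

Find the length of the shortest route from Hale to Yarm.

Settle nodes by increasing distance from Hale:
Hale: 0
Kelso: 1.1  (via Hale)
Dunly: 1.6  (via Hale)
Yarm: 2.3  (via Hale)
Shortest route: Hale–Yarm = 2.3 min.

2.3 min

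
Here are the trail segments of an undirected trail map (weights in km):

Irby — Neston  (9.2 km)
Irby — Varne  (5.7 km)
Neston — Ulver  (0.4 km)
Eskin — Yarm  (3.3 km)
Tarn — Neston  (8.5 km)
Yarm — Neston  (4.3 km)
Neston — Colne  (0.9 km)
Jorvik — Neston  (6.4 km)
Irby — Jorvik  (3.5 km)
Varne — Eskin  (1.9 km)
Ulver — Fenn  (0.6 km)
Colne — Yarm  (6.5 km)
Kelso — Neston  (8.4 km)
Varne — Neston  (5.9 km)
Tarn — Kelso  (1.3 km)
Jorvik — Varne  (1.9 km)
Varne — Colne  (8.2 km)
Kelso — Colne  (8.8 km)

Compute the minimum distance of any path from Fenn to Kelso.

9.4 km

Running Dijkstra from Fenn:
Fenn: 0
Ulver: 0.6  (via Fenn)
Neston: 1  (via Ulver)
Colne: 1.9  (via Neston)
Yarm: 5.3  (via Neston)
Varne: 6.9  (via Neston)
Jorvik: 7.4  (via Neston)
Eskin: 8.6  (via Yarm)
Kelso: 9.4  (via Neston)
Shortest route: Fenn–Ulver–Neston–Kelso = 9.4 km.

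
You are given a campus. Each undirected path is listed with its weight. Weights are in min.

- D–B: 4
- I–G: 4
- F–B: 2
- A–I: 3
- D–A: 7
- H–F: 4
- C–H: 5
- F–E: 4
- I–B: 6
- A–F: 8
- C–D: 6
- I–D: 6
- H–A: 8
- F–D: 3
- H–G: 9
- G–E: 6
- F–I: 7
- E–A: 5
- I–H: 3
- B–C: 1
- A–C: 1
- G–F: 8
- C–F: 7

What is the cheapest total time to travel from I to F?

7 min

Running Dijkstra from I:
I: 0
A: 3  (via I)
H: 3  (via I)
C: 4  (via A)
G: 4  (via I)
B: 5  (via C)
D: 6  (via I)
F: 7  (via I)
Shortest route: I–F = 7 min.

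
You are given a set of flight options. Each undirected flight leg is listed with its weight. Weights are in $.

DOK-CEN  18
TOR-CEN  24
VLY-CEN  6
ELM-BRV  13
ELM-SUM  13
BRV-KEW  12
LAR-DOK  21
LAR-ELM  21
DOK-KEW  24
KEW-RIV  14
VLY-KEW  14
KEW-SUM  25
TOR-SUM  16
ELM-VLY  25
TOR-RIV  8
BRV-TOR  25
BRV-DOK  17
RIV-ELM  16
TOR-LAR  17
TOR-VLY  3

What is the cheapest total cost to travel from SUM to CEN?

Candidate routes:
SUM–TOR–CEN: 16+24 = 40
SUM–TOR–VLY–CEN: 16+3+6 = 25
The minimum is $25 via SUM–TOR–VLY–CEN.

$25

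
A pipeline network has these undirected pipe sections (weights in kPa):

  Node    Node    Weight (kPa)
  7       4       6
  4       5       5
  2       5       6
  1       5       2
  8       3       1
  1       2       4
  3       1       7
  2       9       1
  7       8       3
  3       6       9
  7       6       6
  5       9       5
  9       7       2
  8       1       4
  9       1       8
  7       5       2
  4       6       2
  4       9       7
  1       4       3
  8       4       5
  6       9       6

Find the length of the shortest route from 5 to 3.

6 kPa

Candidate routes:
5 - 1 - 4 - 8 - 3: 2+3+5+1 = 11
5 - 7 - 8 - 3: 2+3+1 = 6
5 - 1 - 3: 2+7 = 9
5 - 1 - 8 - 3: 2+4+1 = 7
Cheapest is 5 - 7 - 8 - 3 at 6 kPa.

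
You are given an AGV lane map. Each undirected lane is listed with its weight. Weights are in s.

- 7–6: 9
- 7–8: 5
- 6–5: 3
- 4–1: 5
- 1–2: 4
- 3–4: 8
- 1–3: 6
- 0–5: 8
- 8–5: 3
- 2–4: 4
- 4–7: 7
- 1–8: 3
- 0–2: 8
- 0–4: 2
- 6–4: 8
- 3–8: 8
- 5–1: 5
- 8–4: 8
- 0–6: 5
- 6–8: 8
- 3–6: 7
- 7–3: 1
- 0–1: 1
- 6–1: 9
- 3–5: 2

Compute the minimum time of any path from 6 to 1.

6 s

Running Dijkstra from 6:
6: 0
5: 3  (via 6)
0: 5  (via 6)
3: 5  (via 5)
1: 6  (via 0)
Shortest route: 6–0–1 = 6 s.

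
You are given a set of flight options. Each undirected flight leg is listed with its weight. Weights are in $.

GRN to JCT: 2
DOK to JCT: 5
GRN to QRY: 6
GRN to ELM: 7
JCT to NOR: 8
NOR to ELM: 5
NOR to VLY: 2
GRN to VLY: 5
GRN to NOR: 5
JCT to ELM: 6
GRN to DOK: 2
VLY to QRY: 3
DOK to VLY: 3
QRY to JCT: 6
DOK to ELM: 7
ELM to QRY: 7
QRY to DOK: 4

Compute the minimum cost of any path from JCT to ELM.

$6

Compare a few routes:
JCT → ELM: 6 = 6
JCT → DOK → ELM: 5+7 = 12
JCT → GRN → DOK → ELM: 2+2+7 = 11
JCT → GRN → ELM: 2+7 = 9
Cheapest is JCT → ELM at $6.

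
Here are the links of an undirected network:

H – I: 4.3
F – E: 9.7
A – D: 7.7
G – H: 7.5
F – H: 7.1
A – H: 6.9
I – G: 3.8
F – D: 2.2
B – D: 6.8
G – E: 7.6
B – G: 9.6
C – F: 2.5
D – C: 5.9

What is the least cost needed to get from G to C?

17.1

Compare a few routes:
G–B–D–F–C: 9.6+6.8+2.2+2.5 = 21.1
G–E–F–C: 7.6+9.7+2.5 = 19.8
G–H–F–C: 7.5+7.1+2.5 = 17.1
G–I–H–F–C: 3.8+4.3+7.1+2.5 = 17.7
The minimum is 17.1 via G–H–F–C.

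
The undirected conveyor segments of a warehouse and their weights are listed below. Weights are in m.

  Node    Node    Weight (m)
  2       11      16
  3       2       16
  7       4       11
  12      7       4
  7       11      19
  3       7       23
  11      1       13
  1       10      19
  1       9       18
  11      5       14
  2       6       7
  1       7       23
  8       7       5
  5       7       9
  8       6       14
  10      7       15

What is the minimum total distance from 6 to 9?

54 m

Compare a few routes:
6 - 8 - 7 - 11 - 1 - 9: 14+5+19+13+18 = 69
6 - 2 - 11 - 1 - 9: 7+16+13+18 = 54
6 - 8 - 7 - 1 - 9: 14+5+23+18 = 60
The minimum is 54 m via 6 - 2 - 11 - 1 - 9.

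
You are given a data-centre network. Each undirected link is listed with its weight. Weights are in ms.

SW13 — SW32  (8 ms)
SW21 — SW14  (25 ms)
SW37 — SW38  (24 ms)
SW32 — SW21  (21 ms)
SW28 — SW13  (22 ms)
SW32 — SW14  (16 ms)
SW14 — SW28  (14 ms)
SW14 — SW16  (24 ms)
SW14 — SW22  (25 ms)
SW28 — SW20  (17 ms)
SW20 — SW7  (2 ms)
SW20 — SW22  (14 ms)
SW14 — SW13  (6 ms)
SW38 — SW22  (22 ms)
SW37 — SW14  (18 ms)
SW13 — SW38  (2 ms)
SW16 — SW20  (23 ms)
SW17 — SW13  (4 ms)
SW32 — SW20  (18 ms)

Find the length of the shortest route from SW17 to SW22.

28 ms

Enumerating some paths:
SW17 → SW13 → SW32 → SW14 → SW22: 4+8+16+25 = 53
SW17 → SW13 → SW38 → SW22: 4+2+22 = 28
SW17 → SW13 → SW14 → SW22: 4+6+25 = 35
SW17 → SW13 → SW32 → SW20 → SW22: 4+8+18+14 = 44
The minimum is 28 ms via SW17 → SW13 → SW38 → SW22.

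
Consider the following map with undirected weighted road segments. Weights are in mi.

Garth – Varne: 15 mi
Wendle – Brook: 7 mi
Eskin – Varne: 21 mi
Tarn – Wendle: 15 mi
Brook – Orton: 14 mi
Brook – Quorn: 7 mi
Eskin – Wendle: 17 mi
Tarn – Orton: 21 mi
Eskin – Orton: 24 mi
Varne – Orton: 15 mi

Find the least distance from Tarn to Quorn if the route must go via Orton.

42 mi

Shortest Tarn→Orton: Tarn → Orton = 21
Best Orton to Quorn: Orton → Brook → Quorn costing 21
Total via Orton: 21 + 21 = 42 mi.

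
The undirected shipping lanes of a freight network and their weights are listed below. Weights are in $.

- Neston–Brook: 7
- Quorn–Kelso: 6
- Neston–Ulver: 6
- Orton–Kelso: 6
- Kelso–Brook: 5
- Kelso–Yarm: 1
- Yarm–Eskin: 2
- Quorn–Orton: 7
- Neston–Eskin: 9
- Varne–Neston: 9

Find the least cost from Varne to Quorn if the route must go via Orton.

$34

Shortest Varne→Orton: Varne → Neston → Brook → Kelso → Orton = 27
Shortest Orton→Quorn: Orton → Quorn = 7
Total via Orton: 27 + 7 = $34.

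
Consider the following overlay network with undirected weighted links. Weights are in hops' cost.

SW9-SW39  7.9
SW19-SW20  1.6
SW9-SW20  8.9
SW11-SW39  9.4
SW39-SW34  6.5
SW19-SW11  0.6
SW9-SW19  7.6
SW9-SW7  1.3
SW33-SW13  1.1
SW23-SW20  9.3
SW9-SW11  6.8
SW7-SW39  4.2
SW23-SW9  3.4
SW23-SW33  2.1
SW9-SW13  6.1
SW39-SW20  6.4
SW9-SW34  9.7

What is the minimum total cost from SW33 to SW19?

12.9 hops' cost

Candidate routes:
SW33–SW23–SW9–SW11–SW19: 2.1+3.4+6.8+0.6 = 12.9
SW33–SW23–SW20–SW19: 2.1+9.3+1.6 = 13
The minimum is 12.9 hops' cost via SW33–SW23–SW9–SW11–SW19.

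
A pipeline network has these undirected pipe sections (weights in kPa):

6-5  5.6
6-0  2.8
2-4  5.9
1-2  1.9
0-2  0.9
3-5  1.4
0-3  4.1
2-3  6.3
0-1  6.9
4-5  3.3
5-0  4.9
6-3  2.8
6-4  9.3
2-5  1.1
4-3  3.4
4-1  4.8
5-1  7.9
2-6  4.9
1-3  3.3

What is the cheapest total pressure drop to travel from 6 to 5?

4.2 kPa

Shortest distances from 6:
6: 0
0: 2.8  (via 6)
3: 2.8  (via 6)
2: 3.7  (via 0)
5: 4.2  (via 3)
Shortest route: 6–3–5 = 4.2 kPa.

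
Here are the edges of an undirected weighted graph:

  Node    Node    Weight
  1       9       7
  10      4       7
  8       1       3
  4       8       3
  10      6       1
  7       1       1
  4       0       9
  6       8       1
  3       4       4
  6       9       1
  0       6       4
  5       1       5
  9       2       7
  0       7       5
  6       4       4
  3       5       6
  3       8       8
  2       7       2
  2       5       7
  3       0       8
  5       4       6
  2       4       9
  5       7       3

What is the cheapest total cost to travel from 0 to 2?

7

Candidate routes:
0–6–8–1–7–2: 4+1+3+1+2 = 11
0–7–2: 5+2 = 7
Cheapest is 0–7–2 at 7.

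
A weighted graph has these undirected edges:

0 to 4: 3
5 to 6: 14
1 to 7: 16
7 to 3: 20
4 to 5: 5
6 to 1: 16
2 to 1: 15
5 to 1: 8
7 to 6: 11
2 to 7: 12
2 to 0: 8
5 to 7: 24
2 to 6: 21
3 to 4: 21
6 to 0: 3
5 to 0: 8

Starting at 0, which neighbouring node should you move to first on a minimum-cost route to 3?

Candidate routes:
0–5–4–3: 8+5+21 = 34
0–6–7–3: 3+11+20 = 34
0–2–7–3: 8+12+20 = 40
0–4–3: 3+21 = 24
The minimum is 24 via 0–4–3.
So from 0 the first move is to 4.

4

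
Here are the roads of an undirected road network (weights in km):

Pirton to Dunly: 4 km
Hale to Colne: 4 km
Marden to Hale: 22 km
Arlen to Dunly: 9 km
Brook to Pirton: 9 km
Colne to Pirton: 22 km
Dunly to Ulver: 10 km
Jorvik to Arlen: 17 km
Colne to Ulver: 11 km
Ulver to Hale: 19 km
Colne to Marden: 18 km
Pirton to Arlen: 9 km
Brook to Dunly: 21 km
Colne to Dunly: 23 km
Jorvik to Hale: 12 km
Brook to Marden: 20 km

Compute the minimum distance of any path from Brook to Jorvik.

35 km

Compare a few routes:
Brook → Pirton → Dunly → Arlen → Jorvik: 9+4+9+17 = 39
Brook → Pirton → Colne → Hale → Jorvik: 9+22+4+12 = 47
Brook → Pirton → Arlen → Jorvik: 9+9+17 = 35
Brook → Dunly → Arlen → Jorvik: 21+9+17 = 47
The minimum is 35 km via Brook → Pirton → Arlen → Jorvik.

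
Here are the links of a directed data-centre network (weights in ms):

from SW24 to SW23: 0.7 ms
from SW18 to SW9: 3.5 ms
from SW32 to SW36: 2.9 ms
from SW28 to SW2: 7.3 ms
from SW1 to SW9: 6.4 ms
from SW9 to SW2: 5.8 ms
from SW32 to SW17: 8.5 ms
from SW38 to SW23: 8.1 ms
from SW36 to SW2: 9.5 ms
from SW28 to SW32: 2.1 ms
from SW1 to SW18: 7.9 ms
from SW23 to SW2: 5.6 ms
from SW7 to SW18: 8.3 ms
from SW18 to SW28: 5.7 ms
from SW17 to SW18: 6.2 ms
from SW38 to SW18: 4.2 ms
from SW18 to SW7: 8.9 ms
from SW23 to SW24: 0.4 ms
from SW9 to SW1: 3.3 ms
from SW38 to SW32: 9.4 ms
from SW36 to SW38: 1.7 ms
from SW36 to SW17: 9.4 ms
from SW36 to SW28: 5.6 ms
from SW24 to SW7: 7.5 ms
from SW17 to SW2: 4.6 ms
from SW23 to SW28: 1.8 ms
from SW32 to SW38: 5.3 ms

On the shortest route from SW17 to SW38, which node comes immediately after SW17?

SW18

Enumerating some paths:
SW17–SW18–SW28–SW32–SW38: 6.2+5.7+2.1+5.3 = 19.3
SW17–SW18–SW28–SW32–SW36–SW38: 6.2+5.7+2.1+2.9+1.7 = 18.6
Cheapest is SW17–SW18–SW28–SW32–SW36–SW38 at 18.6 ms.
So from SW17 the first move is to SW18.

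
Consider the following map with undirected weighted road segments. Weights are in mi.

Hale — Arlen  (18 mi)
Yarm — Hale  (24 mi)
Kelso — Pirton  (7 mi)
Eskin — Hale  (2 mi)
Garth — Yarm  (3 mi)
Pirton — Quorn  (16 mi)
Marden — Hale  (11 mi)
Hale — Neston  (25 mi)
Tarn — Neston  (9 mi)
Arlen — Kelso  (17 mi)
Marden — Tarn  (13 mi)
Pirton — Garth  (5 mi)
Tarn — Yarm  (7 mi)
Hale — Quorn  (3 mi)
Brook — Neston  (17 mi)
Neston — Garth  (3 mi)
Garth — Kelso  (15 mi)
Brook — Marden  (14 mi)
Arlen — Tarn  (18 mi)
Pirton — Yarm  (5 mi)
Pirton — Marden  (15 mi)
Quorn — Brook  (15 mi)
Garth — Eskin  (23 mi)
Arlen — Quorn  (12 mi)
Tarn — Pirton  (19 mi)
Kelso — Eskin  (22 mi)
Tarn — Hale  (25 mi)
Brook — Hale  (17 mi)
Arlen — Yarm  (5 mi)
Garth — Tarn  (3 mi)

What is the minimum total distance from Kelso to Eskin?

22 mi

Compare a few routes:
Kelso–Eskin: 22 = 22
Kelso–Pirton–Quorn–Hale–Eskin: 7+16+3+2 = 28
Kelso–Pirton–Yarm–Arlen–Quorn–Hale–Eskin: 7+5+5+12+3+2 = 34
The minimum is 22 mi via Kelso–Eskin.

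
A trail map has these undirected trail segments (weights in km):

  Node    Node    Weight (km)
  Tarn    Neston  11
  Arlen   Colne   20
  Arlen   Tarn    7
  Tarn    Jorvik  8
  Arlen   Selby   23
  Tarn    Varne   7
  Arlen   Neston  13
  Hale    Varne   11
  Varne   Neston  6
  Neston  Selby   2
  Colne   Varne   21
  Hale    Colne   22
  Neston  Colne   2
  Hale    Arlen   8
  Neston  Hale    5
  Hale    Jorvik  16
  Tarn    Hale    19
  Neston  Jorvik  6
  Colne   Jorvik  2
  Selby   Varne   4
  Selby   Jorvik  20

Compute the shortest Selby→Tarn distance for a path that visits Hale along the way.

Shortest Selby→Hale: Selby–Neston–Hale = 7
Best Hale to Tarn: Hale–Arlen–Tarn costing 15
Total via Hale: 7 + 15 = 22 km.

22 km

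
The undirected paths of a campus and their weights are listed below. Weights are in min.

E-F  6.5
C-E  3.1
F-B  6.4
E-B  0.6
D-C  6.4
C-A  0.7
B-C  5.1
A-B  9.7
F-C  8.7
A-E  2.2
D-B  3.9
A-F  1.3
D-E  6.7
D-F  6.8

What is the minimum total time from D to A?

6.7 min

Enumerating some paths:
D → B → E → A: 3.9+0.6+2.2 = 6.7
D → C → A: 6.4+0.7 = 7.1
D → F → A: 6.8+1.3 = 8.1
The minimum is 6.7 min via D → B → E → A.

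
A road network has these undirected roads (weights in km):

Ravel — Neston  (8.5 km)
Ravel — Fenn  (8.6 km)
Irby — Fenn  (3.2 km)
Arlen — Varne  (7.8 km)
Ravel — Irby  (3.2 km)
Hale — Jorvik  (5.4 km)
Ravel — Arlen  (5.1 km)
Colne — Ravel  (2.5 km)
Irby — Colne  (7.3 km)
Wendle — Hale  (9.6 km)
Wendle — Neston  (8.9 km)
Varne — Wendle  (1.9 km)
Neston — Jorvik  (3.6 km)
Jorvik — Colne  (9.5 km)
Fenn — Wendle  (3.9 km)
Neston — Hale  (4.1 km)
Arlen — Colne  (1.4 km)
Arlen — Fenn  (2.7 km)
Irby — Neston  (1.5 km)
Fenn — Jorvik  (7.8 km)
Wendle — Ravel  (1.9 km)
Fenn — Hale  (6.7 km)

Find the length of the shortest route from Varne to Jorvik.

12.1 km

Shortest distances from Varne:
Varne: 0
Wendle: 1.9  (via Varne)
Ravel: 3.8  (via Wendle)
Fenn: 5.8  (via Wendle)
Colne: 6.3  (via Ravel)
Irby: 7  (via Ravel)
Arlen: 7.7  (via Colne)
Neston: 8.5  (via Irby)
Hale: 11.5  (via Wendle)
Jorvik: 12.1  (via Neston)
Shortest route: Varne–Wendle–Ravel–Irby–Neston–Jorvik = 12.1 km.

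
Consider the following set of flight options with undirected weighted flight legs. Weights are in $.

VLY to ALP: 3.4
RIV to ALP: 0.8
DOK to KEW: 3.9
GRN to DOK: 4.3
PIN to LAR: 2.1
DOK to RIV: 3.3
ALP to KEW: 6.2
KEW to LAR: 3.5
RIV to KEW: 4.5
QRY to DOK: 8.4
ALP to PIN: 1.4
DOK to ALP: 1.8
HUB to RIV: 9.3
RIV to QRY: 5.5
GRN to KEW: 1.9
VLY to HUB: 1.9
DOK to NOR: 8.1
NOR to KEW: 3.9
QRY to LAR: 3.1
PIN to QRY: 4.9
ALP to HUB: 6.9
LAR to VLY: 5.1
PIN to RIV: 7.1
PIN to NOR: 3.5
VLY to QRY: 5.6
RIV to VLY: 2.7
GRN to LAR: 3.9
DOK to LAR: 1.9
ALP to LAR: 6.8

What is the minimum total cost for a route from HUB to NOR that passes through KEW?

$13

Best HUB to KEW: HUB → VLY → RIV → KEW costing 9.1
Best KEW to NOR: KEW → NOR costing 3.9
Total via KEW: 9.1 + 3.9 = $13.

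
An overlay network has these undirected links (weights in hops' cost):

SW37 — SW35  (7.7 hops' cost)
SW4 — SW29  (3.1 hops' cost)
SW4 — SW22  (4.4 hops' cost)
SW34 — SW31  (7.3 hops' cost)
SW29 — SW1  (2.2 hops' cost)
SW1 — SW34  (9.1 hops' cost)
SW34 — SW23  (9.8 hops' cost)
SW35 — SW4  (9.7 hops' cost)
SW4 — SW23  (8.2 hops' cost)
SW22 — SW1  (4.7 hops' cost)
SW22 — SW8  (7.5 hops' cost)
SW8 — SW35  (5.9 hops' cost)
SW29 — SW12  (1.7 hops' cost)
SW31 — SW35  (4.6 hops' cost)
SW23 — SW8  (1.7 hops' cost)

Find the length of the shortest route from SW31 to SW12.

Settle nodes by increasing distance from SW31:
SW31: 0
SW35: 4.6  (via SW31)
SW34: 7.3  (via SW31)
SW8: 10.5  (via SW35)
SW23: 12.2  (via SW8)
SW37: 12.3  (via SW35)
SW4: 14.3  (via SW35)
SW1: 16.4  (via SW34)
SW29: 17.4  (via SW4)
SW22: 18  (via SW8)
SW12: 19.1  (via SW29)
Shortest route: SW31 → SW35 → SW4 → SW29 → SW12 = 19.1 hops' cost.

19.1 hops' cost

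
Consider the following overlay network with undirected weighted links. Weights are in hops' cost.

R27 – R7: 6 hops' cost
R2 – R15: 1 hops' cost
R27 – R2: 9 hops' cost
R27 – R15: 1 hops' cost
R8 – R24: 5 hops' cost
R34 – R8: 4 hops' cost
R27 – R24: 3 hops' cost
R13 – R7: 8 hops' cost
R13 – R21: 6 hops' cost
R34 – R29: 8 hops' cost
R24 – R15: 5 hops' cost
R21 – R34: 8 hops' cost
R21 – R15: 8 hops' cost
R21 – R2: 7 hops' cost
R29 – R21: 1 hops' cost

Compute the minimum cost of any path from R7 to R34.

18 hops' cost

Enumerating some paths:
R7 - R13 - R21 - R34: 8+6+8 = 22
R7 - R27 - R24 - R8 - R34: 6+3+5+4 = 18
R7 - R27 - R15 - R24 - R8 - R34: 6+1+5+5+4 = 21
Cheapest is R7 - R27 - R24 - R8 - R34 at 18 hops' cost.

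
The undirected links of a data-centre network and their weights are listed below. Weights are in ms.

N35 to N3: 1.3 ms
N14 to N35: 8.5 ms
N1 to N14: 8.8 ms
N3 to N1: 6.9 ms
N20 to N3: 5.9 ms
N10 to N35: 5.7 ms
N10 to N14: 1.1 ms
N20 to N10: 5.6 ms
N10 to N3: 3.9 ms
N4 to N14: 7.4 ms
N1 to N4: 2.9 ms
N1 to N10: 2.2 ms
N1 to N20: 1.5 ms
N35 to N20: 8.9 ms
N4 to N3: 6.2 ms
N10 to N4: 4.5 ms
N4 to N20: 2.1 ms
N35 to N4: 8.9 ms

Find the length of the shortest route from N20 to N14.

4.8 ms

Shortest distances from N20:
N20: 0
N1: 1.5  (via N20)
N4: 2.1  (via N20)
N10: 3.7  (via N1)
N14: 4.8  (via N10)
Shortest route: N20 → N1 → N10 → N14 = 4.8 ms.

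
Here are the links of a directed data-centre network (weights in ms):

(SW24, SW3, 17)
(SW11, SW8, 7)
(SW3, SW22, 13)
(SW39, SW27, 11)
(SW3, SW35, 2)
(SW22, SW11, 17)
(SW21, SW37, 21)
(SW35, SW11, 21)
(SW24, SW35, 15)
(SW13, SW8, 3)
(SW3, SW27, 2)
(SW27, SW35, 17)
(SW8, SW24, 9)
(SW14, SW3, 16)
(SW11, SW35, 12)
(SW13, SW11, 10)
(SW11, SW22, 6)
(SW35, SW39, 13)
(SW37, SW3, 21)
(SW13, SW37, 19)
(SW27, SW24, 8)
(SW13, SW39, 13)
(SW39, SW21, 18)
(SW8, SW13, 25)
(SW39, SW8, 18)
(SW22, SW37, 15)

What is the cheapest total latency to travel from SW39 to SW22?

Running Dijkstra from SW39:
SW39: 0
SW27: 11  (via SW39)
SW21: 18  (via SW39)
SW8: 18  (via SW39)
SW24: 19  (via SW27)
SW35: 28  (via SW27)
SW3: 36  (via SW24)
SW37: 39  (via SW21)
SW13: 43  (via SW8)
SW22: 49  (via SW3)
Shortest route: SW39–SW27–SW24–SW3–SW22 = 49 ms.

49 ms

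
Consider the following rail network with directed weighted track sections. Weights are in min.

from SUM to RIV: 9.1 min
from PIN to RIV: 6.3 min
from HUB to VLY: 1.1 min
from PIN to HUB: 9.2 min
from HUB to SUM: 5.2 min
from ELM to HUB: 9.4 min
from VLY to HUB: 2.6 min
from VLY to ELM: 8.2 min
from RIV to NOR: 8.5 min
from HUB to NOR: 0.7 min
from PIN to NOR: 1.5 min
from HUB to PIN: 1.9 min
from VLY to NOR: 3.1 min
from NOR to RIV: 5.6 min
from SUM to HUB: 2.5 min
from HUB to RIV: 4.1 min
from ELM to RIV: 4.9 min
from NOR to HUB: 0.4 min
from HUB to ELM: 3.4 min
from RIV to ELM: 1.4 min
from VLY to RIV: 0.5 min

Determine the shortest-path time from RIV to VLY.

10 min

Candidate routes:
RIV–NOR–HUB–VLY: 8.5+0.4+1.1 = 10
RIV–ELM–HUB–VLY: 1.4+9.4+1.1 = 11.9
Cheapest is RIV–NOR–HUB–VLY at 10 min.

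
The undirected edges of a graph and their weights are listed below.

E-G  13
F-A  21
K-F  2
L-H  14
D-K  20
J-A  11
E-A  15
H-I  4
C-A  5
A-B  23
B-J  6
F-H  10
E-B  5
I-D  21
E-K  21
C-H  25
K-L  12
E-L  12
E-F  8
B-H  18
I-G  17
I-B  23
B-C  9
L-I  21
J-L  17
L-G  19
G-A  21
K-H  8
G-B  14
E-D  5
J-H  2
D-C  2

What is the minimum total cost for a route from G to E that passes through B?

19

Shortest G→B: G–B = 14
Shortest B→E: B–E = 5
Total via B: 14 + 5 = 19.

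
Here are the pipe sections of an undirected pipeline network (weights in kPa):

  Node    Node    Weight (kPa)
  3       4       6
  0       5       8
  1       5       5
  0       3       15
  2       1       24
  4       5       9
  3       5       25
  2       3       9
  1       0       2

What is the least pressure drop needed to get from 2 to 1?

Compare a few routes:
2–1: 24 = 24
2–3–0–1: 9+15+2 = 26
The minimum is 24 kPa via 2–1.

24 kPa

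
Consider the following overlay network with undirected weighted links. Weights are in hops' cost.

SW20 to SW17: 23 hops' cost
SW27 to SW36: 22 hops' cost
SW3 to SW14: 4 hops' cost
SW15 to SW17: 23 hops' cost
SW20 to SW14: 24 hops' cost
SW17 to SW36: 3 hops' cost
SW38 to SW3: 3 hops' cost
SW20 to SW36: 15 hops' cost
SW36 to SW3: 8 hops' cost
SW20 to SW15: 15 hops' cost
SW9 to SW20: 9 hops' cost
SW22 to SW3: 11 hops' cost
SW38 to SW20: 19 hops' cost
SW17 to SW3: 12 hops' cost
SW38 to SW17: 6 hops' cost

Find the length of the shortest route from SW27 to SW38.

Settle nodes by increasing distance from SW27:
SW27: 0
SW36: 22  (via SW27)
SW17: 25  (via SW36)
SW3: 30  (via SW36)
SW38: 31  (via SW17)
Shortest route: SW27 → SW36 → SW17 → SW38 = 31 hops' cost.

31 hops' cost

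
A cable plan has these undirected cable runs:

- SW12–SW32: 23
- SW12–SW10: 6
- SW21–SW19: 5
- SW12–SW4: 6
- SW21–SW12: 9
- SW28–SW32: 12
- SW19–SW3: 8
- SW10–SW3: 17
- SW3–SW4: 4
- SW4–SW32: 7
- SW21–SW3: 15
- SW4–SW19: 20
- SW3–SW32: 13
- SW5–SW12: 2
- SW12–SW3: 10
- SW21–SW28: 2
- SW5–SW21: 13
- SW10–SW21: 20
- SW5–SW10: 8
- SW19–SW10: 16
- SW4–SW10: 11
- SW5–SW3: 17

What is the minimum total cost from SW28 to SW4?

Compare a few routes:
SW28 → SW21 → SW12 → SW4: 2+9+6 = 17
SW28 → SW21 → SW19 → SW3 → SW4: 2+5+8+4 = 19
Cheapest is SW28 → SW21 → SW12 → SW4 at 17.

17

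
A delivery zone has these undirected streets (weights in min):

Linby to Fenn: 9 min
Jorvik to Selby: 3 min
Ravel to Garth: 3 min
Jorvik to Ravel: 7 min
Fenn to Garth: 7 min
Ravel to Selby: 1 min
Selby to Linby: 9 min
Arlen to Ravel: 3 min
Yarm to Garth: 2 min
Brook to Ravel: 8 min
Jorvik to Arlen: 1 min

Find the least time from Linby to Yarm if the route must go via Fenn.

18 min

Shortest Linby→Fenn: Linby → Fenn = 9
Best Fenn to Yarm: Fenn → Garth → Yarm costing 9
Total via Fenn: 9 + 9 = 18 min.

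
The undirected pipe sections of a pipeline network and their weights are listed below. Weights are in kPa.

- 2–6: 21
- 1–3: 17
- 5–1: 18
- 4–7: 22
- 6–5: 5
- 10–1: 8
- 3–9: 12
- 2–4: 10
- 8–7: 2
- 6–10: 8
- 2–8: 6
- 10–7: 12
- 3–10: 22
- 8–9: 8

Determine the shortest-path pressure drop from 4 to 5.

Enumerating some paths:
4–2–8–7–10–6–5: 10+6+2+12+8+5 = 43
4–2–8–7–10–1–5: 10+6+2+12+8+18 = 56
4–2–6–5: 10+21+5 = 36
4–7–10–6–5: 22+12+8+5 = 47
Cheapest is 4–2–6–5 at 36 kPa.

36 kPa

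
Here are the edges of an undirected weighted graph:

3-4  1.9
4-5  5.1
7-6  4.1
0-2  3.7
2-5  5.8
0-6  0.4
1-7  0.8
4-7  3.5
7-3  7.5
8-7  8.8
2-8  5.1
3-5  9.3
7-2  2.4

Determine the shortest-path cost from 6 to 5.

9.9

Candidate routes:
6 → 7 → 4 → 5: 4.1+3.5+5.1 = 12.7
6 → 0 → 2 → 5: 0.4+3.7+5.8 = 9.9
6 → 7 → 2 → 5: 4.1+2.4+5.8 = 12.3
Cheapest is 6 → 0 → 2 → 5 at 9.9.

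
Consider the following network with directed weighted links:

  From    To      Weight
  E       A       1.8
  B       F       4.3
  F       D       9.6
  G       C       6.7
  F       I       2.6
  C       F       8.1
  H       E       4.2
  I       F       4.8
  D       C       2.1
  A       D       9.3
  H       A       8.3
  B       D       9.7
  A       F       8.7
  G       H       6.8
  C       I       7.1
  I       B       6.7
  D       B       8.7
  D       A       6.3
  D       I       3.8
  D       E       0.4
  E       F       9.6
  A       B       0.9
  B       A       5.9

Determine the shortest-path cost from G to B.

13.7

Enumerating some paths:
G - H - E - A - B: 6.8+4.2+1.8+0.9 = 13.7
G - C - I - B: 6.7+7.1+6.7 = 20.5
G - H - A - B: 6.8+8.3+0.9 = 16
G - C - F - I - B: 6.7+8.1+2.6+6.7 = 24.1
The minimum is 13.7 via G - H - E - A - B.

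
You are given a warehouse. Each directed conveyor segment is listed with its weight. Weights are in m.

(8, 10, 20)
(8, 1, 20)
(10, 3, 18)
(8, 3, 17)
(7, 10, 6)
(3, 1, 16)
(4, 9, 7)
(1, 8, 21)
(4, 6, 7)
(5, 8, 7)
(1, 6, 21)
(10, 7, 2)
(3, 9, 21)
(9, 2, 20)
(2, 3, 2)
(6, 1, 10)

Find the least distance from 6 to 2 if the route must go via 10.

Best 6 to 10: 6 → 1 → 8 → 10 costing 51
Best 10 to 2: 10 → 3 → 9 → 2 costing 59
Total via 10: 51 + 59 = 110 m.

110 m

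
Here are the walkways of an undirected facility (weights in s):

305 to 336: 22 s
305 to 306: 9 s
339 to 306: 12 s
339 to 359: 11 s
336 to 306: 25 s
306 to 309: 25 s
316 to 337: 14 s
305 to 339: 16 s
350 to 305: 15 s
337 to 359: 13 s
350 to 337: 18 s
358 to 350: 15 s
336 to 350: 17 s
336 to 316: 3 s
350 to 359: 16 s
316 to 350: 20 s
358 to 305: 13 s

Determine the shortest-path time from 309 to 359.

48 s

Running Dijkstra from 309:
309: 0
306: 25  (via 309)
305: 34  (via 306)
339: 37  (via 306)
358: 47  (via 305)
359: 48  (via 339)
Shortest route: 309–306–339–359 = 48 s.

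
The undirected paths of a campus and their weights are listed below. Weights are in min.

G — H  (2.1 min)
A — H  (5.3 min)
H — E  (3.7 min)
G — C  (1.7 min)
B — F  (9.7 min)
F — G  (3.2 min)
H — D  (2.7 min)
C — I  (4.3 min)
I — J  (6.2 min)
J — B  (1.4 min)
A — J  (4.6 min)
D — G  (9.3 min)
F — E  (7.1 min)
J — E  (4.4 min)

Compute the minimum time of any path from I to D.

Settle nodes by increasing distance from I:
I: 0
C: 4.3  (via I)
G: 6  (via C)
J: 6.2  (via I)
B: 7.6  (via J)
H: 8.1  (via G)
F: 9.2  (via G)
E: 10.6  (via J)
A: 10.8  (via J)
D: 10.8  (via H)
Shortest route: I–C–G–H–D = 10.8 min.

10.8 min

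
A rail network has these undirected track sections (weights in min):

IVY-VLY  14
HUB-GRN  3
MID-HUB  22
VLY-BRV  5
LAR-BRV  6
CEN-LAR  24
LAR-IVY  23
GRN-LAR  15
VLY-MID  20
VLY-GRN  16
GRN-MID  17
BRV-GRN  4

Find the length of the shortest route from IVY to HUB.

26 min

Compare a few routes:
IVY - LAR - BRV - GRN - HUB: 23+6+4+3 = 36
IVY - VLY - GRN - HUB: 14+16+3 = 33
IVY - VLY - BRV - GRN - HUB: 14+5+4+3 = 26
Cheapest is IVY - VLY - BRV - GRN - HUB at 26 min.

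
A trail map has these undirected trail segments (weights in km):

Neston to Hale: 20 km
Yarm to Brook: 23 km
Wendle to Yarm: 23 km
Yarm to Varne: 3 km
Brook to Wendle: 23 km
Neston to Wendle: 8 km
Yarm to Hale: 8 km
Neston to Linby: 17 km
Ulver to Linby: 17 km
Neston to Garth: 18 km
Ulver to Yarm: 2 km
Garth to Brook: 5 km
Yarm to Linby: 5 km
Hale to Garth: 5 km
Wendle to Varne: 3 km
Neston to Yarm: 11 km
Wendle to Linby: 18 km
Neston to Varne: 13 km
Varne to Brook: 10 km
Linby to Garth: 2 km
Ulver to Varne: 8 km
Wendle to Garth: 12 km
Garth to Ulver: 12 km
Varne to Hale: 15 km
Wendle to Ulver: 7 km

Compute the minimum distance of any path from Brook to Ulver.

14 km

Compare a few routes:
Brook → Garth → Linby → Yarm → Ulver: 5+2+5+2 = 14
Brook → Varne → Yarm → Ulver: 10+3+2 = 15
Cheapest is Brook → Garth → Linby → Yarm → Ulver at 14 km.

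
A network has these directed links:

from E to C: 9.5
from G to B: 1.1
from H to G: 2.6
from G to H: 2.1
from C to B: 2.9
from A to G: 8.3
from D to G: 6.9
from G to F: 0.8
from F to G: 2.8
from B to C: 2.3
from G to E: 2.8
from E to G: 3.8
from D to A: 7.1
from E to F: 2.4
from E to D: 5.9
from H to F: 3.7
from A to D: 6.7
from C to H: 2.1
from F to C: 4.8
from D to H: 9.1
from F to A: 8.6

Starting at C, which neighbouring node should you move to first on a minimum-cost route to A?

Candidate routes:
C–H–G–F–A: 2.1+2.6+0.8+8.6 = 14.1
C–H–F–A: 2.1+3.7+8.6 = 14.4
C–H–G–E–F–A: 2.1+2.6+2.8+2.4+8.6 = 18.5
Cheapest is C–H–G–F–A at 14.1.
So from C the first move is to H.

H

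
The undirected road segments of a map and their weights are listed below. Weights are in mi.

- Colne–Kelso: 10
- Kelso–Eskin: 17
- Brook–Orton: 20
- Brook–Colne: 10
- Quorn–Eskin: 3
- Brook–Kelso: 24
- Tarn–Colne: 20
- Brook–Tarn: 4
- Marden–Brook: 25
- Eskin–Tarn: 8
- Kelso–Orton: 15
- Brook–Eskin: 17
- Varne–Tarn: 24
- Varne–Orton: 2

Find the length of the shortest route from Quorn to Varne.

35 mi

Settle nodes by increasing distance from Quorn:
Quorn: 0
Eskin: 3  (via Quorn)
Tarn: 11  (via Eskin)
Brook: 15  (via Tarn)
Kelso: 20  (via Eskin)
Colne: 25  (via Brook)
Varne: 35  (via Tarn)
Shortest route: Quorn–Eskin–Tarn–Varne = 35 mi.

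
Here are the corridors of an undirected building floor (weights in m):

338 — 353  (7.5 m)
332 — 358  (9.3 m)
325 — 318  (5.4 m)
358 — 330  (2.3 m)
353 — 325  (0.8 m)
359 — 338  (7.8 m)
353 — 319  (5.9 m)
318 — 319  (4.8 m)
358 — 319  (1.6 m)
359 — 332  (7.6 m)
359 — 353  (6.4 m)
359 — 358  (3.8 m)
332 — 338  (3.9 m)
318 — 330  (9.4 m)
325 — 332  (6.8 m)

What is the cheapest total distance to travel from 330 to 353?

9.8 m

Candidate routes:
330 → 358 → 319 → 353: 2.3+1.6+5.9 = 9.8
330 → 358 → 359 → 353: 2.3+3.8+6.4 = 12.5
Cheapest is 330 → 358 → 319 → 353 at 9.8 m.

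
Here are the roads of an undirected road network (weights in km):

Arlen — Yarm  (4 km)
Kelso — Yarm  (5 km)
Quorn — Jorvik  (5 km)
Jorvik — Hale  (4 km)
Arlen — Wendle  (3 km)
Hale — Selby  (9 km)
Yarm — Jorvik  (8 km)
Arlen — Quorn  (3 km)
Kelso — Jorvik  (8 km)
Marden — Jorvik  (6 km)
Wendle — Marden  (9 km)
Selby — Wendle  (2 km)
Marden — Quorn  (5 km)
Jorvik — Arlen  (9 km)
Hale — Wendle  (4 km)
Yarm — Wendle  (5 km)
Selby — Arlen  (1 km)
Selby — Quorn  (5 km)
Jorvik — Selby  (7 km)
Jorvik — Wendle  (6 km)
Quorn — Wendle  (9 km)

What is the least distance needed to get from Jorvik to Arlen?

8 km

Shortest distances from Jorvik:
Jorvik: 0
Hale: 4  (via Jorvik)
Quorn: 5  (via Jorvik)
Wendle: 6  (via Jorvik)
Marden: 6  (via Jorvik)
Selby: 7  (via Jorvik)
Yarm: 8  (via Jorvik)
Kelso: 8  (via Jorvik)
Arlen: 8  (via Quorn)
Shortest route: Jorvik–Quorn–Arlen = 8 km.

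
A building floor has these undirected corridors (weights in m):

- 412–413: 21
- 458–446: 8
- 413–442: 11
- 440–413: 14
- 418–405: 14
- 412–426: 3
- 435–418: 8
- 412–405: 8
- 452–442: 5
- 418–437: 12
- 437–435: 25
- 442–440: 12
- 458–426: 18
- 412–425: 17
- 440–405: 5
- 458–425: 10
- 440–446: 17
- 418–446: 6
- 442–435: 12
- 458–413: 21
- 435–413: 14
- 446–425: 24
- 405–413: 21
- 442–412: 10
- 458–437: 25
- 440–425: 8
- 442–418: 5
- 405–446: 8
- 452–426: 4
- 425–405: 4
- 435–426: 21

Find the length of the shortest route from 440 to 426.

16 m

Shortest distances from 440:
440: 0
405: 5  (via 440)
425: 8  (via 440)
442: 12  (via 440)
446: 13  (via 405)
412: 13  (via 405)
413: 14  (via 440)
426: 16  (via 412)
Shortest route: 440 → 405 → 412 → 426 = 16 m.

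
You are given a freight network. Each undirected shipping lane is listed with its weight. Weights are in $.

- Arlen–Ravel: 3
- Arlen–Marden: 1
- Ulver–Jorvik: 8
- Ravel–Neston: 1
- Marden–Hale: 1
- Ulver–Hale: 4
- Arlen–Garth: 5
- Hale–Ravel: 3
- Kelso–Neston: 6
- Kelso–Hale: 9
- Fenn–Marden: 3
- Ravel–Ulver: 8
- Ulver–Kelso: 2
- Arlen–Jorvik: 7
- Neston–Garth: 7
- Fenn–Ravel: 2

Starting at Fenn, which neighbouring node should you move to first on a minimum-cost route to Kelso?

Candidate routes:
Fenn → Ravel → Neston → Kelso: 2+1+6 = 9
Fenn → Marden → Hale → Ulver → Kelso: 3+1+4+2 = 10
The minimum is $9 via Fenn → Ravel → Neston → Kelso.
So from Fenn the first move is to Ravel.

Ravel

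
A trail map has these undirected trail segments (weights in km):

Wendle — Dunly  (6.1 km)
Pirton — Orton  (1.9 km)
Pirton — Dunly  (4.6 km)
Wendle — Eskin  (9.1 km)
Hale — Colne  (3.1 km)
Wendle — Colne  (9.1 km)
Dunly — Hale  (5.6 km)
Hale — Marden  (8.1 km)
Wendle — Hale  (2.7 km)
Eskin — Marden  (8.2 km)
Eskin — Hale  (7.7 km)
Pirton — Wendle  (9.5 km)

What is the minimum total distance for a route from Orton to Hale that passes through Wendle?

Best Orton to Wendle: Orton–Pirton–Wendle costing 11.4
Shortest Wendle→Hale: Wendle–Hale = 2.7
Total via Wendle: 11.4 + 2.7 = 14.1 km.

14.1 km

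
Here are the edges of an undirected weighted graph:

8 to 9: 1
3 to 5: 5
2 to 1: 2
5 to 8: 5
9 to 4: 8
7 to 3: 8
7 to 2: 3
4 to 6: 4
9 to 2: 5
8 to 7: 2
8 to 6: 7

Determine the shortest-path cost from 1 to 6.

14

Shortest distances from 1:
1: 0
2: 2  (via 1)
7: 5  (via 2)
8: 7  (via 7)
9: 7  (via 2)
5: 12  (via 8)
3: 13  (via 7)
6: 14  (via 8)
Shortest route: 1 → 2 → 7 → 8 → 6 = 14.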